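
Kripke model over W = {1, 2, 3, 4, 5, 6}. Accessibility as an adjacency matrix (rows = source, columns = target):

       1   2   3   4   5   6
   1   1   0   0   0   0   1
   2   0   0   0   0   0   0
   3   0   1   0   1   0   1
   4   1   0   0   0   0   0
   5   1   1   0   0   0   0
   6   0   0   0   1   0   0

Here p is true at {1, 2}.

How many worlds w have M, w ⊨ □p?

1: successors {1, 6}; p there: 1:T, 6:F. ✗
2: no successors, so □p holds vacuously. ✓
3: successors {2, 4, 6}; p there: 2:T, 4:F, 6:F. ✗
4: successors {1}; p there: 1:T. ✓
5: successors {1, 2}; p there: 1:T, 2:T. ✓
6: successors {4}; p there: 4:F. ✗
Satisfying worlds: {2, 4, 5}.

3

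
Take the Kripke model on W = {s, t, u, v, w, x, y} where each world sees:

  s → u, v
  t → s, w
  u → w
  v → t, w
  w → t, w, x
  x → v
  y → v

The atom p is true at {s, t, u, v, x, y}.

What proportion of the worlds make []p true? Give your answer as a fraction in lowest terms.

s: successors {u, v}; p there: u:T, v:T. ✓
t: successors {s, w}; p there: s:T, w:F. ✗
u: successors {w}; p there: w:F. ✗
v: successors {t, w}; p there: t:T, w:F. ✗
w: successors {t, w, x}; p there: t:T, w:F, x:T. ✗
x: successors {v}; p there: v:T. ✓
y: successors {v}; p there: v:T. ✓
That's 3 of 7 worlds, so 3/7.

3/7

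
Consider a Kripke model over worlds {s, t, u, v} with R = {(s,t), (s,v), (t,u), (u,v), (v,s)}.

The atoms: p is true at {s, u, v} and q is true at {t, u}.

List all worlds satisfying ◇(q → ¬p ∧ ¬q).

{s, u, v}

s: successors {t, v}; q → ¬p ∧ ¬q there: t:F, v:T. ✓
t: successors {u}; q → ¬p ∧ ¬q there: u:F. ✗
u: successors {v}; q → ¬p ∧ ¬q there: v:T. ✓
v: successors {s}; q → ¬p ∧ ¬q there: s:T. ✓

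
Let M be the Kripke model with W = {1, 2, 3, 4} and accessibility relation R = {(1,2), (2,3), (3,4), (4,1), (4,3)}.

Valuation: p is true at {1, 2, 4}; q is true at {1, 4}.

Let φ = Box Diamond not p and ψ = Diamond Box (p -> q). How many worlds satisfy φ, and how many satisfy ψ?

For Box Diamond not p:
1: successors {2}; Diamond not p there: 2:T. ✓
2: successors {3}; Diamond not p there: 3:F. ✗
3: successors {4}; Diamond not p there: 4:T. ✓
4: successors {1, 3}; Diamond not p there: 1:F, 3:F. ✗
— 2 worlds.
For Diamond Box (p -> q):
1: successors {2}; Box (p -> q) there: 2:T. ✓
2: successors {3}; Box (p -> q) there: 3:T. ✓
3: successors {4}; Box (p -> q) there: 4:T. ✓
4: successors {1, 3}; Box (p -> q) there: 1:F, 3:T. ✓
— 4 worlds.

2 and 4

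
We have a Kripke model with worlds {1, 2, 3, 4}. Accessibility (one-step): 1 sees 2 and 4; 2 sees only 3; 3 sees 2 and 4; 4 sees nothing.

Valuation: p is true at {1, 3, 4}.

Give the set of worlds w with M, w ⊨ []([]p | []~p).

1: successors {2, 4}; []p | []~p there: 2:T, 4:T. ✓
2: successors {3}; []p | []~p there: 3:F. ✗
3: successors {2, 4}; []p | []~p there: 2:T, 4:T. ✓
4: no successors, so []([]p | []~p) holds vacuously. ✓

{1, 3, 4}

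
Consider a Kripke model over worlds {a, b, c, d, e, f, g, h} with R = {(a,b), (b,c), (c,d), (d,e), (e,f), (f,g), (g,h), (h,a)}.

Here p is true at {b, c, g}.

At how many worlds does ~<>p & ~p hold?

3

a: ~<>p is F, ~p is T. ✗
b: ~<>p is F, ~p is F. ✗
c: ~<>p is T, ~p is F. ✗
d: ~<>p is T, ~p is T. ✓
e: ~<>p is T, ~p is T. ✓
f: ~<>p is F, ~p is T. ✗
g: ~<>p is T, ~p is F. ✗
h: ~<>p is T, ~p is T. ✓
Satisfying worlds: {d, e, h}.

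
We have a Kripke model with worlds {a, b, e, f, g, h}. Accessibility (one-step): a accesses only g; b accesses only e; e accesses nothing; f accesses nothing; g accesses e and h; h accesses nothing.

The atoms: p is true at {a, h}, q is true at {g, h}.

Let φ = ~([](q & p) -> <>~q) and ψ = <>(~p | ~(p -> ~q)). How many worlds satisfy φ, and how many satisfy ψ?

For ~([](q & p) -> <>~q):
a: [](q & p) -> <>~q is T. ✗
b: [](q & p) -> <>~q is T. ✗
e: [](q & p) -> <>~q is F. ✓
f: [](q & p) -> <>~q is F. ✓
g: [](q & p) -> <>~q is T. ✗
h: [](q & p) -> <>~q is F. ✓
— 3 worlds.
For <>(~p | ~(p -> ~q)):
a: successors {g}; ~p | ~(p -> ~q) there: g:T. ✓
b: successors {e}; ~p | ~(p -> ~q) there: e:T. ✓
e: no successors, so <>(~p | ~(p -> ~q)) fails. ✗
f: no successors, so <>(~p | ~(p -> ~q)) fails. ✗
g: successors {e, h}; ~p | ~(p -> ~q) there: e:T, h:T. ✓
h: no successors, so <>(~p | ~(p -> ~q)) fails. ✗
— 3 worlds.

3 and 3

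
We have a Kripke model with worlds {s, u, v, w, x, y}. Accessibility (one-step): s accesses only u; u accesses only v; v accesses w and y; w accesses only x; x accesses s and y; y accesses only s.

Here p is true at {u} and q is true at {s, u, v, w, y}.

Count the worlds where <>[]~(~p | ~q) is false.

4

s: successors {u}; []~(~p | ~q) there: u:F. ✗
u: successors {v}; []~(~p | ~q) there: v:F. ✗
v: successors {w, y}; []~(~p | ~q) there: w:F, y:F. ✗
w: successors {x}; []~(~p | ~q) there: x:F. ✗
x: successors {s, y}; []~(~p | ~q) there: s:T, y:F. ✓
y: successors {s}; []~(~p | ~q) there: s:T. ✓
Satisfying worlds: {x, y}.
So <>[]~(~p | ~q) fails at the other 4 worlds.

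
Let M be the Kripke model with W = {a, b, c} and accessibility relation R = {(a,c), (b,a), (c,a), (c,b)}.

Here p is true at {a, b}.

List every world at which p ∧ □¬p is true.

a: p is T, □¬p is T. ✓
b: p is T, □¬p is F. ✗
c: p is F, □¬p is F. ✗

{a}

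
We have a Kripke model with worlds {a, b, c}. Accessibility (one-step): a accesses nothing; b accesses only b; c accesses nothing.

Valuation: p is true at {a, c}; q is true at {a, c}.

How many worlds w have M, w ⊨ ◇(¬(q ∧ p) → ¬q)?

1

a: no successors, so ◇(¬(q ∧ p) → ¬q) fails. ✗
b: successors {b}; ¬(q ∧ p) → ¬q there: b:T. ✓
c: no successors, so ◇(¬(q ∧ p) → ¬q) fails. ✗
Satisfying worlds: {b}.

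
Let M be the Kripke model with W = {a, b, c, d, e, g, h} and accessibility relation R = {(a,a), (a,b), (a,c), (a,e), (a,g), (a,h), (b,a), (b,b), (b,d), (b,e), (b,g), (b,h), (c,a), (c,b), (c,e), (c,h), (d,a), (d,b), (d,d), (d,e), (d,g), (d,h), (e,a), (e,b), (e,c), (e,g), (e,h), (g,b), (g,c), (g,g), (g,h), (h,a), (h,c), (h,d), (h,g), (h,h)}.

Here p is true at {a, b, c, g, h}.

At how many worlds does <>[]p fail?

a: successors {a, b, c, e, g, h}; []p there: a:F, b:F, c:F, e:T, g:T, h:F. ✓
b: successors {a, b, d, e, g, h}; []p there: a:F, b:F, d:F, e:T, g:T, h:F. ✓
c: successors {a, b, e, h}; []p there: a:F, b:F, e:T, h:F. ✓
d: successors {a, b, d, e, g, h}; []p there: a:F, b:F, d:F, e:T, g:T, h:F. ✓
e: successors {a, b, c, g, h}; []p there: a:F, b:F, c:F, g:T, h:F. ✓
g: successors {b, c, g, h}; []p there: b:F, c:F, g:T, h:F. ✓
h: successors {a, c, d, g, h}; []p there: a:F, c:F, d:F, g:T, h:F. ✓
Satisfying worlds: {a, b, c, d, e, g, h}.
So <>[]p fails at the other 0 worlds.

0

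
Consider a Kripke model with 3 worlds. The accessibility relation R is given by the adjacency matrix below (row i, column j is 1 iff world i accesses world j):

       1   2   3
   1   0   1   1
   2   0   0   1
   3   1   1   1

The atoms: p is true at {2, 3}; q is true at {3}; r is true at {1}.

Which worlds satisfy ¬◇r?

{1, 2}

1: ◇r is F. ✓
2: ◇r is F. ✓
3: ◇r is T. ✗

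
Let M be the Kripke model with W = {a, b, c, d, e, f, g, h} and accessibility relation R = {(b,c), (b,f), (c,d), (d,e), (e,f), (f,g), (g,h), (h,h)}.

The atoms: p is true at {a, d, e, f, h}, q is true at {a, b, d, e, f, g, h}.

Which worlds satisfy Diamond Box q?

a: no successors, so Diamond Box q fails. ✗
b: successors {c, f}; Box q there: c:T, f:T. ✓
c: successors {d}; Box q there: d:T. ✓
d: successors {e}; Box q there: e:T. ✓
e: successors {f}; Box q there: f:T. ✓
f: successors {g}; Box q there: g:T. ✓
g: successors {h}; Box q there: h:T. ✓
h: successors {h}; Box q there: h:T. ✓

{b, c, d, e, f, g, h}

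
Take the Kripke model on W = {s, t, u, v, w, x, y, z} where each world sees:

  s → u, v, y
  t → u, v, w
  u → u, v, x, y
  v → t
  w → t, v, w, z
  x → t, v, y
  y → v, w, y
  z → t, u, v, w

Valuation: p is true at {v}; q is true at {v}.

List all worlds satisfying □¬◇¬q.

s: successors {u, v, y}; ¬◇¬q there: u:F, v:F, y:F. ✗
t: successors {u, v, w}; ¬◇¬q there: u:F, v:F, w:F. ✗
u: successors {u, v, x, y}; ¬◇¬q there: u:F, v:F, x:F, y:F. ✗
v: successors {t}; ¬◇¬q there: t:F. ✗
w: successors {t, v, w, z}; ¬◇¬q there: t:F, v:F, w:F, z:F. ✗
x: successors {t, v, y}; ¬◇¬q there: t:F, v:F, y:F. ✗
y: successors {v, w, y}; ¬◇¬q there: v:F, w:F, y:F. ✗
z: successors {t, u, v, w}; ¬◇¬q there: t:F, u:F, v:F, w:F. ✗

∅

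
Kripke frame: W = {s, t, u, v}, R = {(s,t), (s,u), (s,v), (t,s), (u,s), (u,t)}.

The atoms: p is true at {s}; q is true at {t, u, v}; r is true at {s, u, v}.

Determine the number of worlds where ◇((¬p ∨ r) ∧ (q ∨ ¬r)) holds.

s: successors {t, u, v}; (¬p ∨ r) ∧ (q ∨ ¬r) there: t:T, u:T, v:T. ✓
t: successors {s}; (¬p ∨ r) ∧ (q ∨ ¬r) there: s:F. ✗
u: successors {s, t}; (¬p ∨ r) ∧ (q ∨ ¬r) there: s:F, t:T. ✓
v: no successors, so ◇((¬p ∨ r) ∧ (q ∨ ¬r)) fails. ✗
Satisfying worlds: {s, u}.

2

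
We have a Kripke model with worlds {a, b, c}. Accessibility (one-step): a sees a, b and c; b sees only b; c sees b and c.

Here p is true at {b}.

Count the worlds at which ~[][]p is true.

a: [][]p is F. ✓
b: [][]p is T. ✗
c: [][]p is F. ✓
Satisfying worlds: {a, c}.

2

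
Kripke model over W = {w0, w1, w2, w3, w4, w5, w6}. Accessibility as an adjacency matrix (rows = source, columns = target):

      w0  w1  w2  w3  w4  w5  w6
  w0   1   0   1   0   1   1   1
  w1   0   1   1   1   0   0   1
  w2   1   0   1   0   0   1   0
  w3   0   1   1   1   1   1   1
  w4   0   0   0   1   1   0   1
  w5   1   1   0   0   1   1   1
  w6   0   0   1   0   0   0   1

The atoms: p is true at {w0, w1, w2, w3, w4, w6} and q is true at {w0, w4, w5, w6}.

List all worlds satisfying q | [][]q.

{w0, w4, w5, w6}

w0: q is T, [][]q is F. ✓
w1: q is F, [][]q is F. ✗
w2: q is F, [][]q is F. ✗
w3: q is F, [][]q is F. ✗
w4: q is T, [][]q is F. ✓
w5: q is T, [][]q is F. ✓
w6: q is T, [][]q is F. ✓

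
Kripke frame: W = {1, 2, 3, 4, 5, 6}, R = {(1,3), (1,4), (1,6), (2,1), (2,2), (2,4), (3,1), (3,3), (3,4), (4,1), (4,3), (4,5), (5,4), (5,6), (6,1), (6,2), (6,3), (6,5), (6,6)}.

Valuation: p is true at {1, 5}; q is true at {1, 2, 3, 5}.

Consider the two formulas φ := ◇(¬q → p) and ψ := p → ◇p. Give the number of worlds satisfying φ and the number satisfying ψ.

5 and 4

For ◇(¬q → p):
1: successors {3, 4, 6}; ¬q → p there: 3:T, 4:F, 6:F. ✓
2: successors {1, 2, 4}; ¬q → p there: 1:T, 2:T, 4:F. ✓
3: successors {1, 3, 4}; ¬q → p there: 1:T, 3:T, 4:F. ✓
4: successors {1, 3, 5}; ¬q → p there: 1:T, 3:T, 5:T. ✓
5: successors {4, 6}; ¬q → p there: 4:F, 6:F. ✗
6: successors {1, 2, 3, 5, 6}; ¬q → p there: 1:T, 2:T, 3:T, 5:T, 6:F. ✓
— 5 worlds.
For p → ◇p:
1: p is T, ◇p is F. ✗
2: p is F, ◇p is T. ✓
3: p is F, ◇p is T. ✓
4: p is F, ◇p is T. ✓
5: p is T, ◇p is F. ✗
6: p is F, ◇p is T. ✓
— 4 worlds.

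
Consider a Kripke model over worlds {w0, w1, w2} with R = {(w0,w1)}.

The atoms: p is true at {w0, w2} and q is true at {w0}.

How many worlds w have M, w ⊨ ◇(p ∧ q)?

w0: successors {w1}; p ∧ q there: w1:F. ✗
w1: no successors, so ◇(p ∧ q) fails. ✗
w2: no successors, so ◇(p ∧ q) fails. ✗
Satisfying worlds: ∅.

0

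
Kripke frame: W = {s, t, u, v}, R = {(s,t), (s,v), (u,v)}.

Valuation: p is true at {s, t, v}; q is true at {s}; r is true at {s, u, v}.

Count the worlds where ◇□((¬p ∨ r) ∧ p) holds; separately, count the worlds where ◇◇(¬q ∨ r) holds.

For ◇□((¬p ∨ r) ∧ p):
s: successors {t, v}; □((¬p ∨ r) ∧ p) there: t:T, v:T. ✓
t: no successors, so ◇□((¬p ∨ r) ∧ p) fails. ✗
u: successors {v}; □((¬p ∨ r) ∧ p) there: v:T. ✓
v: no successors, so ◇□((¬p ∨ r) ∧ p) fails. ✗
— 2 worlds.
For ◇◇(¬q ∨ r):
s: successors {t, v}; ◇(¬q ∨ r) there: t:F, v:F. ✗
t: no successors, so ◇◇(¬q ∨ r) fails. ✗
u: successors {v}; ◇(¬q ∨ r) there: v:F. ✗
v: no successors, so ◇◇(¬q ∨ r) fails. ✗
— 0 worlds.

2 and 0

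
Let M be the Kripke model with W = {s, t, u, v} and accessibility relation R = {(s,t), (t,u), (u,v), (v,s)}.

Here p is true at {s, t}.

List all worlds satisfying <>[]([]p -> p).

s: successors {t}; []([]p -> p) there: t:T. ✓
t: successors {u}; []([]p -> p) there: u:F. ✗
u: successors {v}; []([]p -> p) there: v:T. ✓
v: successors {s}; []([]p -> p) there: s:T. ✓

{s, u, v}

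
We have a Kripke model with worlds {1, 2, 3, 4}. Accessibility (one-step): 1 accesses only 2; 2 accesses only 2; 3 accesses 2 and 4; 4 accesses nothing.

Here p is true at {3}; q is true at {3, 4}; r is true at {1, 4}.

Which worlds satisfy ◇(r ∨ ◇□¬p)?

1: successors {2}; r ∨ ◇□¬p there: 2:T. ✓
2: successors {2}; r ∨ ◇□¬p there: 2:T. ✓
3: successors {2, 4}; r ∨ ◇□¬p there: 2:T, 4:T. ✓
4: no successors, so ◇(r ∨ ◇□¬p) fails. ✗

{1, 2, 3}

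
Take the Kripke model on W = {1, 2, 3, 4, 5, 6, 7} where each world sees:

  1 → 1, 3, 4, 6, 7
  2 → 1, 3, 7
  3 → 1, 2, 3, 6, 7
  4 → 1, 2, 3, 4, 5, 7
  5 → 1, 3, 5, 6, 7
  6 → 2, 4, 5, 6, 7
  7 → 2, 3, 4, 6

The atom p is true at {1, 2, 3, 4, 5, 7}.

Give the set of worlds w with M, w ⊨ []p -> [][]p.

{1, 3, 5, 6, 7}

1: []p is F, [][]p is F. ✓
2: []p is T, [][]p is F. ✗
3: []p is F, [][]p is F. ✓
4: []p is T, [][]p is F. ✗
5: []p is F, [][]p is F. ✓
6: []p is F, [][]p is F. ✓
7: []p is F, [][]p is F. ✓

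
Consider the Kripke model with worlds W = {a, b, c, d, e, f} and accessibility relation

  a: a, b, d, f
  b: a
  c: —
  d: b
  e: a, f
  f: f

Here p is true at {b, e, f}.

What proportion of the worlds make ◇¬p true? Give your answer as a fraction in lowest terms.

a: successors {a, b, d, f}; ¬p there: a:T, b:F, d:T, f:F. ✓
b: successors {a}; ¬p there: a:T. ✓
c: no successors, so ◇¬p fails. ✗
d: successors {b}; ¬p there: b:F. ✗
e: successors {a, f}; ¬p there: a:T, f:F. ✓
f: successors {f}; ¬p there: f:F. ✗
That's 3 of 6 worlds, so 3/6 = 1/2.

1/2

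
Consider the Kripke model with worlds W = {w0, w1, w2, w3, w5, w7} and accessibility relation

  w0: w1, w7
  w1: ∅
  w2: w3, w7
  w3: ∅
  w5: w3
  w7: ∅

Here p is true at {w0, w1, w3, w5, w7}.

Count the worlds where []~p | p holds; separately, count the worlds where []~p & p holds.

5 and 3

For []~p | p:
w0: []~p is F, p is T. ✓
w1: []~p is T, p is T. ✓
w2: []~p is F, p is F. ✗
w3: []~p is T, p is T. ✓
w5: []~p is F, p is T. ✓
w7: []~p is T, p is T. ✓
— 5 worlds.
For []~p & p:
w0: []~p is F, p is T. ✗
w1: []~p is T, p is T. ✓
w2: []~p is F, p is F. ✗
w3: []~p is T, p is T. ✓
w5: []~p is F, p is T. ✗
w7: []~p is T, p is T. ✓
— 3 worlds.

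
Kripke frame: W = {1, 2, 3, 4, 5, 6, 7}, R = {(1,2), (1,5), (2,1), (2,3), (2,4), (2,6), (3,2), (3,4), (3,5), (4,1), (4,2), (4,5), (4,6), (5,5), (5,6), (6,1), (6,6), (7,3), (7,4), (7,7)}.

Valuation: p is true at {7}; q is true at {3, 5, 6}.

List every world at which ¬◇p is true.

{1, 2, 3, 4, 5, 6}

1: ◇p is F. ✓
2: ◇p is F. ✓
3: ◇p is F. ✓
4: ◇p is F. ✓
5: ◇p is F. ✓
6: ◇p is F. ✓
7: ◇p is T. ✗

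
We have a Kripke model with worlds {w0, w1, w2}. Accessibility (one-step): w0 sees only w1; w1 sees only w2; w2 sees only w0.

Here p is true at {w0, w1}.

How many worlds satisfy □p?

2

w0: successors {w1}; p there: w1:T. ✓
w1: successors {w2}; p there: w2:F. ✗
w2: successors {w0}; p there: w0:T. ✓
Satisfying worlds: {w0, w2}.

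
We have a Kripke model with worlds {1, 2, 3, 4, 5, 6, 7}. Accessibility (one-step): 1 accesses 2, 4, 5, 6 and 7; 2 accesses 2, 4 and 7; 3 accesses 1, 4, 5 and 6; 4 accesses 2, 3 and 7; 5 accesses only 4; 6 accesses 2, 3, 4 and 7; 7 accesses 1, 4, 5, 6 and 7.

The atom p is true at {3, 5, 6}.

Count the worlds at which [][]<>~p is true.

7

1: successors {2, 4, 5, 6, 7}; []<>~p there: 2:T, 4:T, 5:T, 6:T, 7:T. ✓
2: successors {2, 4, 7}; []<>~p there: 2:T, 4:T, 7:T. ✓
3: successors {1, 4, 5, 6}; []<>~p there: 1:T, 4:T, 5:T, 6:T. ✓
4: successors {2, 3, 7}; []<>~p there: 2:T, 3:T, 7:T. ✓
5: successors {4}; []<>~p there: 4:T. ✓
6: successors {2, 3, 4, 7}; []<>~p there: 2:T, 3:T, 4:T, 7:T. ✓
7: successors {1, 4, 5, 6, 7}; []<>~p there: 1:T, 4:T, 5:T, 6:T, 7:T. ✓
Satisfying worlds: {1, 2, 3, 4, 5, 6, 7}.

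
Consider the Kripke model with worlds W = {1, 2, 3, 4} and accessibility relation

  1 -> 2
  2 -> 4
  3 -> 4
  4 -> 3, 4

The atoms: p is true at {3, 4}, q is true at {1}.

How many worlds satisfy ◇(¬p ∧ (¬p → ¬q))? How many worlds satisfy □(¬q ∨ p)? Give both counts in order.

For ◇(¬p ∧ (¬p → ¬q)):
1: successors {2}; ¬p ∧ (¬p → ¬q) there: 2:T. ✓
2: successors {4}; ¬p ∧ (¬p → ¬q) there: 4:F. ✗
3: successors {4}; ¬p ∧ (¬p → ¬q) there: 4:F. ✗
4: successors {3, 4}; ¬p ∧ (¬p → ¬q) there: 3:F, 4:F. ✗
— 1 world.
For □(¬q ∨ p):
1: successors {2}; ¬q ∨ p there: 2:T. ✓
2: successors {4}; ¬q ∨ p there: 4:T. ✓
3: successors {4}; ¬q ∨ p there: 4:T. ✓
4: successors {3, 4}; ¬q ∨ p there: 3:T, 4:T. ✓
— 4 worlds.

1 and 4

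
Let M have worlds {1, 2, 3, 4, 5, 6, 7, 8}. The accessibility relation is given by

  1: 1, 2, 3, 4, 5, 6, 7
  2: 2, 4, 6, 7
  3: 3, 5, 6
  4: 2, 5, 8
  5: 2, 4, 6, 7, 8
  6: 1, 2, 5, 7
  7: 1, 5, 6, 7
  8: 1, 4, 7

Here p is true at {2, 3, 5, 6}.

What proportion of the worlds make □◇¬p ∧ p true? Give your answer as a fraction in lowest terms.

1: □◇¬p is F, p is F. ✗
2: □◇¬p is T, p is T. ✓
3: □◇¬p is F, p is T. ✗
4: □◇¬p is T, p is F. ✗
5: □◇¬p is T, p is T. ✓
6: □◇¬p is T, p is T. ✓
7: □◇¬p is T, p is F. ✗
8: □◇¬p is T, p is F. ✗
That's 3 of 8 worlds, so 3/8.

3/8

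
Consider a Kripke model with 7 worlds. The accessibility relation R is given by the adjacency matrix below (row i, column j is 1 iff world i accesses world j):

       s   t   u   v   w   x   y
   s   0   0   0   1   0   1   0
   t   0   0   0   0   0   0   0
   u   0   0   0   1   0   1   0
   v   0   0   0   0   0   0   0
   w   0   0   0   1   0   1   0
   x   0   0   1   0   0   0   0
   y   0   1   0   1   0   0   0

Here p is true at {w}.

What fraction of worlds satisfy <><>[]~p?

s: successors {v, x}; <>[]~p there: v:F, x:T. ✓
t: no successors, so <><>[]~p fails. ✗
u: successors {v, x}; <>[]~p there: v:F, x:T. ✓
v: no successors, so <><>[]~p fails. ✗
w: successors {v, x}; <>[]~p there: v:F, x:T. ✓
x: successors {u}; <>[]~p there: u:T. ✓
y: successors {t, v}; <>[]~p there: t:F, v:F. ✗
That's 4 of 7 worlds, so 4/7.

4/7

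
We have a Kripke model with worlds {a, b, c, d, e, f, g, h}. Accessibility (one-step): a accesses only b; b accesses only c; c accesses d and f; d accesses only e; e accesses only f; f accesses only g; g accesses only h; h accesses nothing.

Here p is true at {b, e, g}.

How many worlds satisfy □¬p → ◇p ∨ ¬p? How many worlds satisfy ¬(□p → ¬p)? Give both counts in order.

5 and 0

For □¬p → ◇p ∨ ¬p:
a: □¬p is F, ◇p ∨ ¬p is T. ✓
b: □¬p is T, ◇p ∨ ¬p is F. ✗
c: □¬p is T, ◇p ∨ ¬p is T. ✓
d: □¬p is F, ◇p ∨ ¬p is T. ✓
e: □¬p is T, ◇p ∨ ¬p is F. ✗
f: □¬p is F, ◇p ∨ ¬p is T. ✓
g: □¬p is T, ◇p ∨ ¬p is F. ✗
h: □¬p is T, ◇p ∨ ¬p is T. ✓
— 5 worlds.
For ¬(□p → ¬p):
a: □p → ¬p is T. ✗
b: □p → ¬p is T. ✗
c: □p → ¬p is T. ✗
d: □p → ¬p is T. ✗
e: □p → ¬p is T. ✗
f: □p → ¬p is T. ✗
g: □p → ¬p is T. ✗
h: □p → ¬p is T. ✗
— 0 worlds.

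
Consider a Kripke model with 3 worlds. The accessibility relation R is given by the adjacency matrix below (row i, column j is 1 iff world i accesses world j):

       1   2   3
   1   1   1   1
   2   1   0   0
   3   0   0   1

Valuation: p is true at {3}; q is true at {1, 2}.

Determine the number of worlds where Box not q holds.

1: successors {1, 2, 3}; not q there: 1:F, 2:F, 3:T. ✗
2: successors {1}; not q there: 1:F. ✗
3: successors {3}; not q there: 3:T. ✓
Satisfying worlds: {3}.

1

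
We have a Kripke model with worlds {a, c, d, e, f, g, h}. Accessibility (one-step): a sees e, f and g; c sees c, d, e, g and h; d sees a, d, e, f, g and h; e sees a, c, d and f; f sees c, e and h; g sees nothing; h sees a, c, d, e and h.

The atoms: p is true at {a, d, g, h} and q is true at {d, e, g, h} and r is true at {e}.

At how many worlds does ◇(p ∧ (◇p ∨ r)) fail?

2

a: successors {e, f, g}; p ∧ (◇p ∨ r) there: e:F, f:F, g:F. ✗
c: successors {c, d, e, g, h}; p ∧ (◇p ∨ r) there: c:F, d:T, e:F, g:F, h:T. ✓
d: successors {a, d, e, f, g, h}; p ∧ (◇p ∨ r) there: a:T, d:T, e:F, f:F, g:F, h:T. ✓
e: successors {a, c, d, f}; p ∧ (◇p ∨ r) there: a:T, c:F, d:T, f:F. ✓
f: successors {c, e, h}; p ∧ (◇p ∨ r) there: c:F, e:F, h:T. ✓
g: no successors, so ◇(p ∧ (◇p ∨ r)) fails. ✗
h: successors {a, c, d, e, h}; p ∧ (◇p ∨ r) there: a:T, c:F, d:T, e:F, h:T. ✓
Satisfying worlds: {c, d, e, f, h}.
So ◇(p ∧ (◇p ∨ r)) fails at the other 2 worlds.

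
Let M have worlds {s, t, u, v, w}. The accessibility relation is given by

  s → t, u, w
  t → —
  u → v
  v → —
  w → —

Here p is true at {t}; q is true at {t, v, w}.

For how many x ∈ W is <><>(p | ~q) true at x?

s: successors {t, u, w}; <>(p | ~q) there: t:F, u:F, w:F. ✗
t: no successors, so <><>(p | ~q) fails. ✗
u: successors {v}; <>(p | ~q) there: v:F. ✗
v: no successors, so <><>(p | ~q) fails. ✗
w: no successors, so <><>(p | ~q) fails. ✗
Satisfying worlds: ∅.

0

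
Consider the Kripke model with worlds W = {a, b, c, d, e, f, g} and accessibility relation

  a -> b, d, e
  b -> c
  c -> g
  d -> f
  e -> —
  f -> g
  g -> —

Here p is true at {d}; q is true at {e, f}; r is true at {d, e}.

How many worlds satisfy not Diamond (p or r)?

6

a: Diamond (p or r) is T. ✗
b: Diamond (p or r) is F. ✓
c: Diamond (p or r) is F. ✓
d: Diamond (p or r) is F. ✓
e: Diamond (p or r) is F. ✓
f: Diamond (p or r) is F. ✓
g: Diamond (p or r) is F. ✓
Satisfying worlds: {b, c, d, e, f, g}.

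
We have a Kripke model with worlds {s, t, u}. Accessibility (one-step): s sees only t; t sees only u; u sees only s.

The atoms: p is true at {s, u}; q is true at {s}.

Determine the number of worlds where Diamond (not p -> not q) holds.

3

s: successors {t}; not p -> not q there: t:T. ✓
t: successors {u}; not p -> not q there: u:T. ✓
u: successors {s}; not p -> not q there: s:T. ✓
Satisfying worlds: {s, t, u}.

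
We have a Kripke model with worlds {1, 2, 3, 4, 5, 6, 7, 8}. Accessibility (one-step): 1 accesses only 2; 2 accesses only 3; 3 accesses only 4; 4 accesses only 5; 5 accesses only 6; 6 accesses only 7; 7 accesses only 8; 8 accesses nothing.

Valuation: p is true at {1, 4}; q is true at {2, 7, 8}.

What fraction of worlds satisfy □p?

1/4

1: successors {2}; p there: 2:F. ✗
2: successors {3}; p there: 3:F. ✗
3: successors {4}; p there: 4:T. ✓
4: successors {5}; p there: 5:F. ✗
5: successors {6}; p there: 6:F. ✗
6: successors {7}; p there: 7:F. ✗
7: successors {8}; p there: 8:F. ✗
8: no successors, so □p holds vacuously. ✓
That's 2 of 8 worlds, so 2/8 = 1/4.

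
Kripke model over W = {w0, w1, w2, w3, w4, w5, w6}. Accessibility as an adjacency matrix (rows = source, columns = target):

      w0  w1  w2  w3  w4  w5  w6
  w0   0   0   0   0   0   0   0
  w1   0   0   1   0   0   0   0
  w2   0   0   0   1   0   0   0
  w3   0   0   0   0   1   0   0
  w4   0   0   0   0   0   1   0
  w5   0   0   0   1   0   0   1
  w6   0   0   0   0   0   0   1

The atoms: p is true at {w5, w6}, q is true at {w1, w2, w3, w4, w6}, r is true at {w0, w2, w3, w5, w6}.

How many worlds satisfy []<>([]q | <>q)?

w0: no successors, so []<>([]q | <>q) holds vacuously. ✓
w1: successors {w2}; <>([]q | <>q) there: w2:T. ✓
w2: successors {w3}; <>([]q | <>q) there: w3:F. ✗
w3: successors {w4}; <>([]q | <>q) there: w4:T. ✓
w4: successors {w5}; <>([]q | <>q) there: w5:T. ✓
w5: successors {w3, w6}; <>([]q | <>q) there: w3:F, w6:T. ✗
w6: successors {w6}; <>([]q | <>q) there: w6:T. ✓
Satisfying worlds: {w0, w1, w3, w4, w6}.

5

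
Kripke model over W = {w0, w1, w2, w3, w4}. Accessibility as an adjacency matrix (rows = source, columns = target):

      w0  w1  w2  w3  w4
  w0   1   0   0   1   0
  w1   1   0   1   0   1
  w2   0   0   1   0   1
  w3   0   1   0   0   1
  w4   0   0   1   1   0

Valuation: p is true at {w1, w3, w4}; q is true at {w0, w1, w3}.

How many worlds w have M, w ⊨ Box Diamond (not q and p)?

1

w0: successors {w0, w3}; Diamond (not q and p) there: w0:F, w3:T. ✗
w1: successors {w0, w2, w4}; Diamond (not q and p) there: w0:F, w2:T, w4:F. ✗
w2: successors {w2, w4}; Diamond (not q and p) there: w2:T, w4:F. ✗
w3: successors {w1, w4}; Diamond (not q and p) there: w1:T, w4:F. ✗
w4: successors {w2, w3}; Diamond (not q and p) there: w2:T, w3:T. ✓
Satisfying worlds: {w4}.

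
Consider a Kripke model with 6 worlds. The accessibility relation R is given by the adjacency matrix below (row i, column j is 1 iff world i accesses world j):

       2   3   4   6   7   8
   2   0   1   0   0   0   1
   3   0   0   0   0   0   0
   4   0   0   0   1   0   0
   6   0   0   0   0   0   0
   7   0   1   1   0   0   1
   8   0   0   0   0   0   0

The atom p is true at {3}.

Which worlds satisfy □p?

{3, 6, 8}

2: successors {3, 8}; p there: 3:T, 8:F. ✗
3: no successors, so □p holds vacuously. ✓
4: successors {6}; p there: 6:F. ✗
6: no successors, so □p holds vacuously. ✓
7: successors {3, 4, 8}; p there: 3:T, 4:F, 8:F. ✗
8: no successors, so □p holds vacuously. ✓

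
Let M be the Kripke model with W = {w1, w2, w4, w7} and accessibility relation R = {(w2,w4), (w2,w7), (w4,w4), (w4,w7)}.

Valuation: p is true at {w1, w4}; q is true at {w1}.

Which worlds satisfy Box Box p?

{w1, w7}

w1: no successors, so Box Box p holds vacuously. ✓
w2: successors {w4, w7}; Box p there: w4:F, w7:T. ✗
w4: successors {w4, w7}; Box p there: w4:F, w7:T. ✗
w7: no successors, so Box Box p holds vacuously. ✓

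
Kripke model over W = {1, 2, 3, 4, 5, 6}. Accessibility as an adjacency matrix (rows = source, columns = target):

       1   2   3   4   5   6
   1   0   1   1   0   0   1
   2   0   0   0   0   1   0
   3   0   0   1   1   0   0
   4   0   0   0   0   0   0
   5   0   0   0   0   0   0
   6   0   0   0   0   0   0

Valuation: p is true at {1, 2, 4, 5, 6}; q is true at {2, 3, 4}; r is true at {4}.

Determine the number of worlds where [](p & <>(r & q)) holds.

3

1: successors {2, 3, 6}; p & <>(r & q) there: 2:F, 3:F, 6:F. ✗
2: successors {5}; p & <>(r & q) there: 5:F. ✗
3: successors {3, 4}; p & <>(r & q) there: 3:F, 4:F. ✗
4: no successors, so [](p & <>(r & q)) holds vacuously. ✓
5: no successors, so [](p & <>(r & q)) holds vacuously. ✓
6: no successors, so [](p & <>(r & q)) holds vacuously. ✓
Satisfying worlds: {4, 5, 6}.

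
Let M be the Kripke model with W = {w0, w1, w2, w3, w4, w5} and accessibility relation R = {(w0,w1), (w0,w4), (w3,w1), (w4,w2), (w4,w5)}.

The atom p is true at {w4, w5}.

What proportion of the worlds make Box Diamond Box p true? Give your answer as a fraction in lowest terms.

1/2

w0: successors {w1, w4}; Diamond Box p there: w1:F, w4:T. ✗
w1: no successors, so Box Diamond Box p holds vacuously. ✓
w2: no successors, so Box Diamond Box p holds vacuously. ✓
w3: successors {w1}; Diamond Box p there: w1:F. ✗
w4: successors {w2, w5}; Diamond Box p there: w2:F, w5:F. ✗
w5: no successors, so Box Diamond Box p holds vacuously. ✓
That's 3 of 6 worlds, so 3/6 = 1/2.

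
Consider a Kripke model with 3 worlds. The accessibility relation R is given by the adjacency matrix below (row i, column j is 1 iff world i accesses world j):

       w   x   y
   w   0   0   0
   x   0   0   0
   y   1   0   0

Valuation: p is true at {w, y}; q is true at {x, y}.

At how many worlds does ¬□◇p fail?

2

w: □◇p is T. ✗
x: □◇p is T. ✗
y: □◇p is F. ✓
Satisfying worlds: {y}.
So ¬□◇p fails at the other 2 worlds.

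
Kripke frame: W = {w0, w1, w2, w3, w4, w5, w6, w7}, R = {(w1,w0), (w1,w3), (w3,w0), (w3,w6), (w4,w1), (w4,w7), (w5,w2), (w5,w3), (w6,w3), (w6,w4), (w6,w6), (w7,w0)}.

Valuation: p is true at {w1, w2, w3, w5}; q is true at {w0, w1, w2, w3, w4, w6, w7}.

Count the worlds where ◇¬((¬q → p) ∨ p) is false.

8

w0: no successors, so ◇¬((¬q → p) ∨ p) fails. ✗
w1: successors {w0, w3}; ¬((¬q → p) ∨ p) there: w0:F, w3:F. ✗
w2: no successors, so ◇¬((¬q → p) ∨ p) fails. ✗
w3: successors {w0, w6}; ¬((¬q → p) ∨ p) there: w0:F, w6:F. ✗
w4: successors {w1, w7}; ¬((¬q → p) ∨ p) there: w1:F, w7:F. ✗
w5: successors {w2, w3}; ¬((¬q → p) ∨ p) there: w2:F, w3:F. ✗
w6: successors {w3, w4, w6}; ¬((¬q → p) ∨ p) there: w3:F, w4:F, w6:F. ✗
w7: successors {w0}; ¬((¬q → p) ∨ p) there: w0:F. ✗
Satisfying worlds: ∅.
So ◇¬((¬q → p) ∨ p) fails at the other 8 worlds.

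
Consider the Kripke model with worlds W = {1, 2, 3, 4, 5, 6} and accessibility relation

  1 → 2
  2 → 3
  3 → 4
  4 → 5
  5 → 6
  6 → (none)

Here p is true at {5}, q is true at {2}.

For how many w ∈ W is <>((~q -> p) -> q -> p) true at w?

4

1: successors {2}; (~q -> p) -> q -> p there: 2:F. ✗
2: successors {3}; (~q -> p) -> q -> p there: 3:T. ✓
3: successors {4}; (~q -> p) -> q -> p there: 4:T. ✓
4: successors {5}; (~q -> p) -> q -> p there: 5:T. ✓
5: successors {6}; (~q -> p) -> q -> p there: 6:T. ✓
6: no successors, so <>((~q -> p) -> q -> p) fails. ✗
Satisfying worlds: {2, 3, 4, 5}.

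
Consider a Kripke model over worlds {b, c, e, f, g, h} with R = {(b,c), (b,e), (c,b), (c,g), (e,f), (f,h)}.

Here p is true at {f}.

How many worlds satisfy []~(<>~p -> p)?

2

b: successors {c, e}; ~(<>~p -> p) there: c:T, e:F. ✗
c: successors {b, g}; ~(<>~p -> p) there: b:T, g:F. ✗
e: successors {f}; ~(<>~p -> p) there: f:F. ✗
f: successors {h}; ~(<>~p -> p) there: h:F. ✗
g: no successors, so []~(<>~p -> p) holds vacuously. ✓
h: no successors, so []~(<>~p -> p) holds vacuously. ✓
Satisfying worlds: {g, h}.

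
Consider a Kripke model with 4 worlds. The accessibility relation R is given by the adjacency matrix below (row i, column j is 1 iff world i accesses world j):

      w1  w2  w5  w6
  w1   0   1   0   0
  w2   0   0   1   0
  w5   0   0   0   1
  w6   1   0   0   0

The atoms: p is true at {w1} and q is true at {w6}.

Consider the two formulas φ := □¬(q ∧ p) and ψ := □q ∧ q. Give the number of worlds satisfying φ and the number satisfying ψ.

For □¬(q ∧ p):
w1: successors {w2}; ¬(q ∧ p) there: w2:T. ✓
w2: successors {w5}; ¬(q ∧ p) there: w5:T. ✓
w5: successors {w6}; ¬(q ∧ p) there: w6:T. ✓
w6: successors {w1}; ¬(q ∧ p) there: w1:T. ✓
— 4 worlds.
For □q ∧ q:
w1: □q is F, q is F. ✗
w2: □q is F, q is F. ✗
w5: □q is T, q is F. ✗
w6: □q is F, q is T. ✗
— 0 worlds.

4 and 0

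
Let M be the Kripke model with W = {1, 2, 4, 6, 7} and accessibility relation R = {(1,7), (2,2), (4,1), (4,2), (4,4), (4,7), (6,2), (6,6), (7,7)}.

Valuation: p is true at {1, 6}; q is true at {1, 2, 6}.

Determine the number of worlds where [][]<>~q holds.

1: successors {7}; []<>~q there: 7:T. ✓
2: successors {2}; []<>~q there: 2:F. ✗
4: successors {1, 2, 4, 7}; []<>~q there: 1:T, 2:F, 4:F, 7:T. ✗
6: successors {2, 6}; []<>~q there: 2:F, 6:F. ✗
7: successors {7}; []<>~q there: 7:T. ✓
Satisfying worlds: {1, 7}.

2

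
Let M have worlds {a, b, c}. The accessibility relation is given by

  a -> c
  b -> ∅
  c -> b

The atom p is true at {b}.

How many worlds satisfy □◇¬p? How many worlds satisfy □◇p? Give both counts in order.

For □◇¬p:
a: successors {c}; ◇¬p there: c:F. ✗
b: no successors, so □◇¬p holds vacuously. ✓
c: successors {b}; ◇¬p there: b:F. ✗
— 1 world.
For □◇p:
a: successors {c}; ◇p there: c:T. ✓
b: no successors, so □◇p holds vacuously. ✓
c: successors {b}; ◇p there: b:F. ✗
— 2 worlds.

1 and 2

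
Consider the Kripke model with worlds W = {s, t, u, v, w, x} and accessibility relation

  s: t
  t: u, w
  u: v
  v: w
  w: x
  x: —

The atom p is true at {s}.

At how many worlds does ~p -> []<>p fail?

4

s: ~p is F, []<>p is F. ✓
t: ~p is T, []<>p is F. ✗
u: ~p is T, []<>p is F. ✗
v: ~p is T, []<>p is F. ✗
w: ~p is T, []<>p is F. ✗
x: ~p is T, []<>p is T. ✓
Satisfying worlds: {s, x}.
So ~p -> []<>p fails at the other 4 worlds.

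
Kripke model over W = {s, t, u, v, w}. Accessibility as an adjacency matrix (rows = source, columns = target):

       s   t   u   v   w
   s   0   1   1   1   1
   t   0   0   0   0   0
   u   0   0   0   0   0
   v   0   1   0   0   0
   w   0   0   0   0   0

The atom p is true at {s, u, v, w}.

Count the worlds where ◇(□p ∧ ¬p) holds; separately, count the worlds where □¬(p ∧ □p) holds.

For ◇(□p ∧ ¬p):
s: successors {t, u, v, w}; □p ∧ ¬p there: t:T, u:F, v:F, w:F. ✓
t: no successors, so ◇(□p ∧ ¬p) fails. ✗
u: no successors, so ◇(□p ∧ ¬p) fails. ✗
v: successors {t}; □p ∧ ¬p there: t:T. ✓
w: no successors, so ◇(□p ∧ ¬p) fails. ✗
— 2 worlds.
For □¬(p ∧ □p):
s: successors {t, u, v, w}; ¬(p ∧ □p) there: t:T, u:F, v:T, w:F. ✗
t: no successors, so □¬(p ∧ □p) holds vacuously. ✓
u: no successors, so □¬(p ∧ □p) holds vacuously. ✓
v: successors {t}; ¬(p ∧ □p) there: t:T. ✓
w: no successors, so □¬(p ∧ □p) holds vacuously. ✓
— 4 worlds.

2 and 4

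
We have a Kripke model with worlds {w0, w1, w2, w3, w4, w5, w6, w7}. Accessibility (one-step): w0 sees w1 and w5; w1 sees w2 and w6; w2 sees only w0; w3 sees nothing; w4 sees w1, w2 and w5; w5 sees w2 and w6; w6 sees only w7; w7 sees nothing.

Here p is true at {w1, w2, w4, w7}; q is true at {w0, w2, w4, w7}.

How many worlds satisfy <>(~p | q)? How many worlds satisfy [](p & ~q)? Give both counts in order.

6 and 2

For <>(~p | q):
w0: successors {w1, w5}; ~p | q there: w1:F, w5:T. ✓
w1: successors {w2, w6}; ~p | q there: w2:T, w6:T. ✓
w2: successors {w0}; ~p | q there: w0:T. ✓
w3: no successors, so <>(~p | q) fails. ✗
w4: successors {w1, w2, w5}; ~p | q there: w1:F, w2:T, w5:T. ✓
w5: successors {w2, w6}; ~p | q there: w2:T, w6:T. ✓
w6: successors {w7}; ~p | q there: w7:T. ✓
w7: no successors, so <>(~p | q) fails. ✗
— 6 worlds.
For [](p & ~q):
w0: successors {w1, w5}; p & ~q there: w1:T, w5:F. ✗
w1: successors {w2, w6}; p & ~q there: w2:F, w6:F. ✗
w2: successors {w0}; p & ~q there: w0:F. ✗
w3: no successors, so [](p & ~q) holds vacuously. ✓
w4: successors {w1, w2, w5}; p & ~q there: w1:T, w2:F, w5:F. ✗
w5: successors {w2, w6}; p & ~q there: w2:F, w6:F. ✗
w6: successors {w7}; p & ~q there: w7:F. ✗
w7: no successors, so [](p & ~q) holds vacuously. ✓
— 2 worlds.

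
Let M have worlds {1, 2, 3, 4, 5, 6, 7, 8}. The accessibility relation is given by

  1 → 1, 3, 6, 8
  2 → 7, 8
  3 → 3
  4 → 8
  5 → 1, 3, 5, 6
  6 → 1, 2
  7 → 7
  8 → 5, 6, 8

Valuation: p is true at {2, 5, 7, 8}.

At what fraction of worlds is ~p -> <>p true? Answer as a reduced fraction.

1: ~p is T, <>p is T. ✓
2: ~p is F, <>p is T. ✓
3: ~p is T, <>p is F. ✗
4: ~p is T, <>p is T. ✓
5: ~p is F, <>p is T. ✓
6: ~p is T, <>p is T. ✓
7: ~p is F, <>p is T. ✓
8: ~p is F, <>p is T. ✓
That's 7 of 8 worlds, so 7/8.

7/8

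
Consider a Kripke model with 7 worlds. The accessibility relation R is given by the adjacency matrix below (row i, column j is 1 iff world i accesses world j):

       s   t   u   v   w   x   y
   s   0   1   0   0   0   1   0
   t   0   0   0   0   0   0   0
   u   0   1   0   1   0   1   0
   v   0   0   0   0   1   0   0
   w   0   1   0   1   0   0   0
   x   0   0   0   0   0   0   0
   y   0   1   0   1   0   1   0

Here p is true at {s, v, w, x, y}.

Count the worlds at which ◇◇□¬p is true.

1

s: successors {t, x}; ◇□¬p there: t:F, x:F. ✗
t: no successors, so ◇◇□¬p fails. ✗
u: successors {t, v, x}; ◇□¬p there: t:F, v:F, x:F. ✗
v: successors {w}; ◇□¬p there: w:T. ✓
w: successors {t, v}; ◇□¬p there: t:F, v:F. ✗
x: no successors, so ◇◇□¬p fails. ✗
y: successors {t, v, x}; ◇□¬p there: t:F, v:F, x:F. ✗
Satisfying worlds: {v}.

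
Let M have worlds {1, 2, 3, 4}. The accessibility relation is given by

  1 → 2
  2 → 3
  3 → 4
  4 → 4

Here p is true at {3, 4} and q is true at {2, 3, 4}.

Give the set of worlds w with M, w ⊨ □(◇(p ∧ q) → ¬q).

1: successors {2}; ◇(p ∧ q) → ¬q there: 2:F. ✗
2: successors {3}; ◇(p ∧ q) → ¬q there: 3:F. ✗
3: successors {4}; ◇(p ∧ q) → ¬q there: 4:F. ✗
4: successors {4}; ◇(p ∧ q) → ¬q there: 4:F. ✗

∅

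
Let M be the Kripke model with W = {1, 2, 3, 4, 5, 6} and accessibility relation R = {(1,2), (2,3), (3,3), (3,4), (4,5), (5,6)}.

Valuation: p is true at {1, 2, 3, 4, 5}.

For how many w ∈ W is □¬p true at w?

1: successors {2}; ¬p there: 2:F. ✗
2: successors {3}; ¬p there: 3:F. ✗
3: successors {3, 4}; ¬p there: 3:F, 4:F. ✗
4: successors {5}; ¬p there: 5:F. ✗
5: successors {6}; ¬p there: 6:T. ✓
6: no successors, so □¬p holds vacuously. ✓
Satisfying worlds: {5, 6}.

2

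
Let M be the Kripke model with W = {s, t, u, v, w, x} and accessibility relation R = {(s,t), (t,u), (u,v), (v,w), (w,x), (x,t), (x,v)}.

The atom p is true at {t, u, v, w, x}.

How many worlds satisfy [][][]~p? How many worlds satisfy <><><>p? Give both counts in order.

0 and 6

For [][][]~p:
s: successors {t}; [][]~p there: t:F. ✗
t: successors {u}; [][]~p there: u:F. ✗
u: successors {v}; [][]~p there: v:F. ✗
v: successors {w}; [][]~p there: w:F. ✗
w: successors {x}; [][]~p there: x:F. ✗
x: successors {t, v}; [][]~p there: t:F, v:F. ✗
— 0 worlds.
For <><><>p:
s: successors {t}; <><>p there: t:T. ✓
t: successors {u}; <><>p there: u:T. ✓
u: successors {v}; <><>p there: v:T. ✓
v: successors {w}; <><>p there: w:T. ✓
w: successors {x}; <><>p there: x:T. ✓
x: successors {t, v}; <><>p there: t:T, v:T. ✓
— 6 worlds.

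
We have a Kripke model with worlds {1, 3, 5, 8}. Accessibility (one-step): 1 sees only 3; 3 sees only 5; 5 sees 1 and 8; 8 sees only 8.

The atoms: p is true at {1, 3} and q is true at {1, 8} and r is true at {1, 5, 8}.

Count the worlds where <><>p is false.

1: successors {3}; <>p there: 3:F. ✗
3: successors {5}; <>p there: 5:T. ✓
5: successors {1, 8}; <>p there: 1:T, 8:F. ✓
8: successors {8}; <>p there: 8:F. ✗
Satisfying worlds: {3, 5}.
So <><>p fails at the other 2 worlds.

2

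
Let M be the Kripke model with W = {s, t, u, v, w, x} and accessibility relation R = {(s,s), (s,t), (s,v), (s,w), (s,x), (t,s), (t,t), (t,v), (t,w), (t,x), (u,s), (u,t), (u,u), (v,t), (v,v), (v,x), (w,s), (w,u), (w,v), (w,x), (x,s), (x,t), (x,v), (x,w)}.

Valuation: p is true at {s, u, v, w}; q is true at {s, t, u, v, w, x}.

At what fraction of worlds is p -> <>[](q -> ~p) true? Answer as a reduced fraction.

1/3

s: p is T, <>[](q -> ~p) is F. ✗
t: p is F, <>[](q -> ~p) is F. ✓
u: p is T, <>[](q -> ~p) is F. ✗
v: p is T, <>[](q -> ~p) is F. ✗
w: p is T, <>[](q -> ~p) is F. ✗
x: p is F, <>[](q -> ~p) is F. ✓
That's 2 of 6 worlds, so 2/6 = 1/3.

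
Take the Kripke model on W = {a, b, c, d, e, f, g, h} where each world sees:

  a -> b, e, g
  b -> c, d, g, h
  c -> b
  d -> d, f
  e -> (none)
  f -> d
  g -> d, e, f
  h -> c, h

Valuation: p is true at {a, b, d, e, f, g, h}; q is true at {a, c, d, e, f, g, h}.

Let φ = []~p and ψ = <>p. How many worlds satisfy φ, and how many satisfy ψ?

For []~p:
a: successors {b, e, g}; ~p there: b:F, e:F, g:F. ✗
b: successors {c, d, g, h}; ~p there: c:T, d:F, g:F, h:F. ✗
c: successors {b}; ~p there: b:F. ✗
d: successors {d, f}; ~p there: d:F, f:F. ✗
e: no successors, so []~p holds vacuously. ✓
f: successors {d}; ~p there: d:F. ✗
g: successors {d, e, f}; ~p there: d:F, e:F, f:F. ✗
h: successors {c, h}; ~p there: c:T, h:F. ✗
— 1 world.
For <>p:
a: successors {b, e, g}; p there: b:T, e:T, g:T. ✓
b: successors {c, d, g, h}; p there: c:F, d:T, g:T, h:T. ✓
c: successors {b}; p there: b:T. ✓
d: successors {d, f}; p there: d:T, f:T. ✓
e: no successors, so <>p fails. ✗
f: successors {d}; p there: d:T. ✓
g: successors {d, e, f}; p there: d:T, e:T, f:T. ✓
h: successors {c, h}; p there: c:F, h:T. ✓
— 7 worlds.

1 and 7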